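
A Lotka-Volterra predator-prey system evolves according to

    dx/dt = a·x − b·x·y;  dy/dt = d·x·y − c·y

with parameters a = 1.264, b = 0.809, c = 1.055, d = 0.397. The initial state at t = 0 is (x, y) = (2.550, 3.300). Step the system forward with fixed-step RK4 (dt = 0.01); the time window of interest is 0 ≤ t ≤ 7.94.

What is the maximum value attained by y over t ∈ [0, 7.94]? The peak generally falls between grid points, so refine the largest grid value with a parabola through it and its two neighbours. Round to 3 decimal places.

max y = 3.302

t=0.000: state=(2.550, 3.300)
step 1 (dt=0.01): k1=(-3.585, -0.141), k2=(-3.558, -0.164), k3=(-3.558, -0.164), k4=(-3.531, -0.187); state += dt/6·(k1+2k2+2k3+k4)
t=0.010: state=(2.514, 3.298)
t=0.020: state=(2.479, 3.296)
t=0.030: state=(2.445, 3.294)
continuing one RK4 step at a time; state shown every 50 steps (Δt=0.5):
t=0.500: state=(1.362, 2.819)
t=1.000: state=(0.953, 2.076)
t=1.500: state=(0.882, 1.464)
t=2.000: state=(1.006, 1.039)
t=2.500: state=(1.319, 0.769)
t=3.000: state=(1.880, 0.621)
t=3.500: state=(2.785, 0.578)
t=4.000: state=(4.094, 0.671)
t=4.500: state=(5.529, 1.034)
t=5.000: state=(5.819, 1.949)
t=5.500: state=(3.887, 3.092)
t=6.000: state=(1.966, 3.199)
t=6.500: state=(1.148, 2.535)
t=7.000: state=(0.898, 1.822)
t=7.500: state=(0.908, 1.282)
t=7.940: state=(1.067, 0.956)
largest grid value and its neighbours: y(5.770)=3.30176, y(5.780)=3.30207, y(5.790)=3.30190
parabola through these three points peaks at t≈5.781 with y≈3.30208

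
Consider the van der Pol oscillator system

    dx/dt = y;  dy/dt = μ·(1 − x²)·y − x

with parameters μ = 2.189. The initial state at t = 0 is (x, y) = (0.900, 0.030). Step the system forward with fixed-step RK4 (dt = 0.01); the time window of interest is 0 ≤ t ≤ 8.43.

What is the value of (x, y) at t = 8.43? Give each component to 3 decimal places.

t=0.000: state=(0.900, 0.030)
step 1 (dt=0.01): k1=(0.030, -0.888), k2=(0.026, -0.890), k3=(0.026, -0.890), k4=(0.021, -0.891); state += dt/6·(k1+2k2+2k3+k4)
t=0.010: state=(0.900, 0.021)
t=0.020: state=(0.900, 0.012)
t=0.030: state=(0.900, 0.003)
continuing one RK4 step at a time; state shown every 50 steps (Δt=0.5):
t=0.500: state=(0.796, -0.468)
t=1.000: state=(0.370, -1.379)
t=1.500: state=(-0.842, -3.490)
t=2.000: state=(-1.914, -0.393)
t=2.500: state=(-1.866, 0.294)
t=3.000: state=(-1.696, 0.377)
t=3.500: state=(-1.486, 0.470)
t=4.000: state=(-1.211, 0.652)
t=4.500: state=(-0.784, 1.151)
t=5.000: state=(0.168, 3.073)
t=5.500: state=(1.844, 1.639)
t=6.000: state=(1.992, -0.227)
t=6.500: state=(1.846, -0.329)
t=7.000: state=(1.667, -0.390)
t=7.500: state=(1.450, -0.490)
t=8.000: state=(1.160, -0.697)
t=8.430: state=(0.778, -1.161)

(x, y) = (0.778, -1.161)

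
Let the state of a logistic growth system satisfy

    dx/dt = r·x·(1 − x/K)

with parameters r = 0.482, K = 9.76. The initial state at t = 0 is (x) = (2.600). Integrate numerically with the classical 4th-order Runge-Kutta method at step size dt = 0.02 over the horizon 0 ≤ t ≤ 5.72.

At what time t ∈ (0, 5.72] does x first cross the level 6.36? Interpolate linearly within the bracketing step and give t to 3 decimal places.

t = 3.401

t=0.000: state=(2.600)
step 1 (dt=0.02): k1=(0.919), k2=(0.921), k3=(0.921), k4=(0.923); state += dt/6·(k1+2k2+2k3+k4)
t=0.020: state=(2.618)
t=0.040: state=(2.637)
t=0.060: state=(2.656)
continuing one RK4 step at a time; state shown every 10 steps (Δt=0.2):
t=0.200: state=(2.788)
t=0.400: state=(2.984)
t=0.600: state=(3.187)
t=0.800: state=(3.397)
t=1.000: state=(3.614)
t=1.200: state=(3.836)
t=1.400: state=(4.063)
t=1.600: state=(4.293)
t=1.800: state=(4.526)
t=2.000: state=(4.760)
t=2.200: state=(4.996)
t=2.400: state=(5.230)
t=2.600: state=(5.463)
t=2.800: state=(5.694)
t=3.000: state=(5.920)
t=3.200: state=(6.142)
t=3.400: state=(6.359)
next step: t=3.420: state=(6.380) — x has crossed 6.36
linear interpolation between t=3.400 (6.35900) and t=3.420 (6.38033) → t≈3.401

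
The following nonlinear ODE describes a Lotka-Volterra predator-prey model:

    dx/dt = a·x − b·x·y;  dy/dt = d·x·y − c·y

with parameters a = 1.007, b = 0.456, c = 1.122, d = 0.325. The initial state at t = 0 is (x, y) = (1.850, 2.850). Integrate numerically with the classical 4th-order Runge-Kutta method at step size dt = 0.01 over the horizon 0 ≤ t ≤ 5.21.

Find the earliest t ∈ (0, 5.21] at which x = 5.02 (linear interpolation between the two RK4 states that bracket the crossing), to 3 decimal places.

t = 3.186

t=0.000: state=(1.850, 2.850)
step 1 (dt=0.01): k1=(-0.541, -1.484), k2=(-0.534, -1.483), k3=(-0.534, -1.483), k4=(-0.527, -1.481); state += dt/6·(k1+2k2+2k3+k4)
t=0.010: state=(1.845, 2.835)
t=0.020: state=(1.839, 2.820)
t=0.030: state=(1.834, 2.806)
continuing one RK4 step at a time; state shown every 20 steps (Δt=0.2):
t=0.200: state=(1.768, 2.561)
t=0.400: state=(1.734, 2.292)
t=0.600: state=(1.740, 2.050)
t=0.800: state=(1.783, 1.836)
t=1.000: state=(1.861, 1.651)
t=1.200: state=(1.972, 1.494)
t=1.400: state=(2.118, 1.363)
t=1.600: state=(2.299, 1.257)
t=1.800: state=(2.517, 1.174)
t=2.000: state=(2.775, 1.114)
t=2.200: state=(3.072, 1.076)
t=2.400: state=(3.409, 1.061)
t=2.600: state=(3.784, 1.071)
t=2.800: state=(4.191, 1.109)
t=3.000: state=(4.619, 1.179)
t=3.180: state=(5.007, 1.277)
next step: t=3.190: state=(5.029, 1.284) — x has crossed 5.02
linear interpolation between t=3.180 (5.00736) and t=3.190 (5.02859) → t≈3.186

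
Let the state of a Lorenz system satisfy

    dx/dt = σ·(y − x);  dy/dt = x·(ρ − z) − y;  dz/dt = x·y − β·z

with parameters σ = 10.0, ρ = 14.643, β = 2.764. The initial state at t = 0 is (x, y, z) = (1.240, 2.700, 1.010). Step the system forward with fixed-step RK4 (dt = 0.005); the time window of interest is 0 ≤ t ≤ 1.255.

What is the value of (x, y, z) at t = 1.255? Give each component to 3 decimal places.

t=0.000: state=(1.240, 2.700, 1.010)
step 1 (dt=0.005): k1=(14.600, 14.205, 0.556), k2=(14.590, 14.665, 0.696), k3=(14.602, 14.663, 0.697), k4=(14.603, 15.122, 0.840); state += dt/6·(k1+2k2+2k3+k4)
t=0.005: state=(1.313, 2.773, 1.013)
t=0.010: state=(1.386, 2.851, 1.018)
t=0.015: state=(1.460, 2.934, 1.025)
continuing one RK4 step at a time; state shown every 10 steps (Δt=0.05):
t=0.050: state=(2.000, 3.639, 1.120)
t=0.100: state=(2.930, 5.056, 1.476)
t=0.150: state=(4.164, 7.006, 2.286)
t=0.200: state=(5.792, 9.460, 3.913)
t=0.250: state=(7.798, 12.074, 6.858)
t=0.300: state=(9.915, 13.873, 11.438)
t=0.350: state=(11.464, 13.388, 16.948)
t=0.400: state=(11.592, 10.071, 21.241)
t=0.450: state=(10.034, 5.591, 22.487)
t=0.500: state=(7.501, 2.168, 21.134)
t=0.550: state=(4.983, 0.429, 18.756)
t=0.600: state=(3.039, -0.165, 16.350)
t=0.650: state=(1.753, -0.238, 14.216)
t=0.700: state=(0.988, -0.142, 12.368)
t=0.750: state=(0.569, -0.024, 10.769)
t=0.800: state=(0.358, 0.077, 9.379)
t=0.850: state=(0.265, 0.160, 8.170)
t=0.900: state=(0.240, 0.237, 7.118)
t=0.950: state=(0.256, 0.321, 6.203)
t=1.000: state=(0.303, 0.425, 5.407)
t=1.050: state=(0.379, 0.564, 4.717)
t=1.100: state=(0.490, 0.752, 4.121)
t=1.150: state=(0.646, 1.012, 3.613)
t=1.200: state=(0.863, 1.375, 3.188)
t=1.250: state=(1.167, 1.880, 2.854)
t=1.255: state=(1.203, 1.940, 2.826)

(x, y, z) = (1.203, 1.940, 2.826)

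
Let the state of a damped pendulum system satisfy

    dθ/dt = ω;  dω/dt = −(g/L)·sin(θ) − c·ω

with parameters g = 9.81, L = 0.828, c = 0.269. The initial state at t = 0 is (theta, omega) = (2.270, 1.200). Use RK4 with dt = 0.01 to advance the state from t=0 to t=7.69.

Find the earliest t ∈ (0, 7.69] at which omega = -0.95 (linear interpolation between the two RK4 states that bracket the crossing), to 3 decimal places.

t=0.000: state=(2.270, 1.200)
step 1 (dt=0.01): k1=(1.200, -9.391), k2=(1.153, -9.332), k3=(1.153, -9.334), k4=(1.107, -9.277); state += dt/6·(k1+2k2+2k3+k4)
t=0.010: state=(2.282, 1.107)
t=0.020: state=(2.292, 1.014)
t=0.030: state=(2.302, 0.923)
t=0.240: state=(2.305, -0.874)
next step: t=0.250: state=(2.296, -0.960) — omega has crossed -0.95
linear interpolation between t=0.240 (-0.87411) and t=0.250 (-0.95994) → t≈0.249

t = 0.249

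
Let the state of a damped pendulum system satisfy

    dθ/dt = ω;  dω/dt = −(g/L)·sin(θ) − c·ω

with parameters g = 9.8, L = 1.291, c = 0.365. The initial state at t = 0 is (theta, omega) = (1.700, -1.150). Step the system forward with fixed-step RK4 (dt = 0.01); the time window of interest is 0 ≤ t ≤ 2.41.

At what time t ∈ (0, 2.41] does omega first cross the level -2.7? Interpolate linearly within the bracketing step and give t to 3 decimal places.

t = 0.228

t=0.000: state=(1.700, -1.150)
step 1 (dt=0.01): k1=(-1.150, -7.108), k2=(-1.186, -7.101), k3=(-1.186, -7.101), k4=(-1.221, -7.093); state += dt/6·(k1+2k2+2k3+k4)
t=0.010: state=(1.688, -1.221)
t=0.020: state=(1.676, -1.292)
t=0.030: state=(1.662, -1.363)
continuing one RK4 step at a time; state shown every 10 steps (Δt=0.1):
t=0.100: state=(1.550, -1.852)
t=0.200: state=(1.331, -2.524)
t=0.220: state=(1.279, -2.651)
next step: t=0.230: state=(1.252, -2.714) — omega has crossed -2.7
linear interpolation between t=0.220 (-2.65142) and t=0.230 (-2.71402) → t≈0.228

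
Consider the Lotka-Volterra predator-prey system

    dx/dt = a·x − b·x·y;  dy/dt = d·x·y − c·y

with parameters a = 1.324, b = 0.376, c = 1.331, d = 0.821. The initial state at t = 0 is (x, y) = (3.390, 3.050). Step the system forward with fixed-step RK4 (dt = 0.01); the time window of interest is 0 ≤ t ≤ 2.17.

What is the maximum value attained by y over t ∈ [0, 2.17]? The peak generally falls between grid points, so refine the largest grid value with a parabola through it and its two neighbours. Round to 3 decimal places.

t=0.000: state=(3.390, 3.050)
step 1 (dt=0.01): k1=(0.601, 4.429), k2=(0.573, 4.469), k3=(0.573, 4.469), k4=(0.545, 4.509); state += dt/6·(k1+2k2+2k3+k4)
t=0.010: state=(3.396, 3.095)
t=0.020: state=(3.401, 3.140)
t=0.030: state=(3.405, 3.186)
continuing one RK4 step at a time; state shown every 10 steps (Δt=0.1):
t=0.100: state=(3.420, 3.533)
t=0.200: state=(3.384, 4.091)
t=0.300: state=(3.274, 4.709)
t=0.400: state=(3.094, 5.356)
t=0.500: state=(2.853, 5.987)
t=0.600: state=(2.572, 6.549)
t=0.700: state=(2.275, 6.996)
t=0.800: state=(1.985, 7.293)
t=0.900: state=(1.717, 7.431)
t=1.000: state=(1.482, 7.415)
t=1.100: state=(1.283, 7.270)
t=1.200: state=(1.119, 7.022)
t=1.300: state=(0.987, 6.700)
t=1.400: state=(0.882, 6.332)
t=1.500: state=(0.799, 5.938)
t=1.600: state=(0.735, 5.535)
t=1.700: state=(0.687, 5.136)
t=1.800: state=(0.651, 4.750)
t=1.900: state=(0.626, 4.381)
t=2.000: state=(0.610, 4.035)
t=2.100: state=(0.602, 3.712)
t=2.170: state=(0.601, 3.501)
largest grid value and its neighbours: y(0.930)=7.44126, y(0.940)=7.44183, y(0.950)=7.44095
parabola through these three points peaks at t≈0.939 with y≈7.44184

max y = 7.442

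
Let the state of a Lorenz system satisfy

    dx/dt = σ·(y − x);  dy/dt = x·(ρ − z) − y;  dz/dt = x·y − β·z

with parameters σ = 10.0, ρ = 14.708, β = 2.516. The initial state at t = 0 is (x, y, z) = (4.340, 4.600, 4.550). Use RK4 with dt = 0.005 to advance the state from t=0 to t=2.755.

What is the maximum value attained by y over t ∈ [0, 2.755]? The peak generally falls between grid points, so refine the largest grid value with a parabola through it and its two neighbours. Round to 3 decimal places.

max y = 11.793

t=0.000: state=(4.340, 4.600, 4.550)
step 1 (dt=0.005): k1=(2.600, 39.486, 8.516), k2=(3.522, 39.360, 8.922), k3=(3.496, 39.380, 8.929), k4=(4.394, 39.272, 9.342); state += dt/6·(k1+2k2+2k3+k4)
t=0.005: state=(4.358, 4.797, 4.595)
t=0.010: state=(4.384, 4.993, 4.643)
t=0.015: state=(4.418, 5.188, 4.697)
continuing one RK4 step at a time; state shown every 20 steps (Δt=0.1):
t=0.100: state=(5.955, 8.567, 6.521)
t=0.200: state=(8.895, 11.674, 12.018)
t=0.300: state=(10.198, 9.475, 19.017)
t=0.400: state=(7.607, 3.843, 20.094)
t=0.500: state=(4.105, 1.287, 16.805)
t=0.600: state=(2.171, 1.030, 13.347)
t=0.700: state=(1.570, 1.400, 10.565)
t=0.800: state=(1.690, 2.064, 8.456)
t=0.900: state=(2.309, 3.189, 7.033)
t=1.000: state=(3.512, 5.078, 6.528)
t=1.100: state=(5.492, 7.872, 7.678)
t=1.200: state=(8.030, 10.444, 11.647)
t=1.300: state=(9.466, 9.498, 17.276)
t=1.400: state=(7.933, 5.194, 19.240)
t=1.500: state=(5.044, 2.441, 17.019)
t=1.600: state=(3.121, 1.886, 13.946)
t=1.700: state=(2.444, 2.242, 11.323)
t=1.800: state=(2.597, 3.072, 9.380)
t=1.900: state=(3.373, 4.457, 8.277)
t=2.000: state=(4.785, 6.523, 8.421)
t=2.100: state=(6.753, 8.827, 10.546)
t=2.200: state=(8.471, 9.520, 14.657)
t=2.300: state=(8.378, 7.117, 17.859)
t=2.400: state=(6.414, 4.123, 17.519)
t=2.500: state=(4.403, 2.834, 15.192)
t=2.600: state=(3.366, 2.831, 12.734)
t=2.700: state=(3.242, 3.488, 10.796)
t=2.755: state=(3.475, 4.073, 10.050)
largest grid value and its neighbours: y(0.215)=11.78751, y(0.220)=11.79262, y(0.225)=11.78035
parabola through these three points peaks at t≈0.219 with y≈11.79299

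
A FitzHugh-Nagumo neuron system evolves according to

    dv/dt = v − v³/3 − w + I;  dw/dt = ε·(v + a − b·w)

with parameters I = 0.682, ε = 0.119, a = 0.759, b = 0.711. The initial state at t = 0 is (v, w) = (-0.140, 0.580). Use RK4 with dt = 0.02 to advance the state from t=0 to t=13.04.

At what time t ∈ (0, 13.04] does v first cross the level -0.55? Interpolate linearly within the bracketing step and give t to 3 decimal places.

t = 2.294

t=0.000: state=(-0.140, 0.580)
step 1 (dt=0.02): k1=(-0.037, 0.025), k2=(-0.038, 0.025), k3=(-0.038, 0.025), k4=(-0.038, 0.024); state += dt/6·(k1+2k2+2k3+k4)
t=0.020: state=(-0.141, 0.580)
t=0.040: state=(-0.142, 0.581)
t=0.060: state=(-0.142, 0.581)
continuing one RK4 step at a time; state shown every 25 steps (Δt=0.5):
t=0.500: state=(-0.167, 0.591)
t=1.000: state=(-0.218, 0.600)
t=1.500: state=(-0.305, 0.604)
t=2.000: state=(-0.441, 0.602)
t=2.280: state=(-0.544, 0.597)
next step: t=2.300: state=(-0.553, 0.596) — v has crossed -0.55
linear interpolation between t=2.280 (-0.54441) and t=2.300 (-0.55256) → t≈2.294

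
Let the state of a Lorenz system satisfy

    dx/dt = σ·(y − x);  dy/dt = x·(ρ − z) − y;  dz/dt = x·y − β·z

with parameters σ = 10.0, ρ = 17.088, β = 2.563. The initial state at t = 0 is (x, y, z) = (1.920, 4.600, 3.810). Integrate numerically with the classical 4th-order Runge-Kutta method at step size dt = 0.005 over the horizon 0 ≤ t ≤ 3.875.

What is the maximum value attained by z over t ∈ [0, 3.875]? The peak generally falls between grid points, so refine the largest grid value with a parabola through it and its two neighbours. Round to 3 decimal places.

t=0.000: state=(1.920, 4.600, 3.810)
step 1 (dt=0.005): k1=(26.800, 20.894, -0.933), k2=(26.652, 21.736, -0.515), k3=(26.677, 21.727, -0.515), k4=(26.552, 22.562, -0.090); state += dt/6·(k1+2k2+2k3+k4)
t=0.005: state=(2.053, 4.709, 3.807)
t=0.010: state=(2.186, 4.826, 3.809)
t=0.015: state=(2.317, 4.951, 3.815)
continuing one RK4 step at a time; state shown every 40 steps (Δt=0.2):
t=0.200: state=(8.985, 13.642, 10.661)
t=0.400: state=(9.112, 3.425, 25.064)
t=0.600: state=(0.998, -0.579, 15.381)
t=0.800: state=(-0.225, -0.431, 9.201)
t=1.000: state=(-0.762, -1.211, 5.572)
t=1.200: state=(-2.728, -4.559, 4.087)
t=1.400: state=(-9.467, -13.894, 11.974)
t=1.600: state=(-8.452, -2.813, 24.453)
t=1.800: state=(-1.003, 0.359, 14.931)
t=2.000: state=(-0.025, 0.070, 8.932)
t=2.200: state=(0.073, 0.120, 5.350)
t=2.400: state=(0.273, 0.464, 3.212)
t=2.600: state=(1.169, 2.045, 2.056)
t=2.800: state=(5.235, 8.997, 3.894)
t=3.000: state=(12.861, 12.001, 24.375)
t=3.200: state=(2.589, -1.381, 19.361)
t=3.400: state=(-0.807, -1.386, 11.546)
t=3.600: state=(-2.176, -3.264, 7.443)
t=3.800: state=(-6.325, -9.580, 8.757)
t=3.875: state=(-8.925, -12.341, 13.079)
largest grid value and its neighbours: z(3.045)=26.65087, z(3.050)=26.67685, z(3.055)=26.66260
parabola through these three points peaks at t≈3.051 with z≈26.67728

max z = 26.677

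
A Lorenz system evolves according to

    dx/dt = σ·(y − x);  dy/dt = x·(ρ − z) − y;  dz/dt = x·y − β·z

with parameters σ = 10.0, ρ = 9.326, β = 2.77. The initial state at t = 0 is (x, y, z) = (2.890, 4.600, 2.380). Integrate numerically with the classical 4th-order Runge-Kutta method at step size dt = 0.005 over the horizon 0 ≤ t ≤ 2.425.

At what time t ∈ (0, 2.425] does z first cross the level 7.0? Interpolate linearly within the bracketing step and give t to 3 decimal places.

t=0.000: state=(2.890, 4.600, 2.380)
step 1 (dt=0.005): k1=(17.100, 15.474, 6.701), k2=(17.059, 15.683, 6.965), k3=(17.066, 15.680, 6.964), k4=(17.031, 15.885, 7.231); state += dt/6·(k1+2k2+2k3+k4)
t=0.005: state=(2.975, 4.678, 2.415)
t=0.010: state=(3.060, 4.759, 2.452)
t=0.015: state=(3.145, 4.841, 2.493)
continuing one RK4 step at a time; state shown every 20 steps (Δt=0.1):
t=0.100: state=(4.625, 6.438, 3.655)
t=0.200: state=(6.435, 8.114, 6.396)
t=0.215: state=(6.680, 8.253, 6.925)
next step: t=0.220: state=(6.757, 8.289, 7.105) — z has crossed 7.0
linear interpolation between t=0.215 (6.92472) and t=0.220 (7.10543) → t≈0.217

t = 0.217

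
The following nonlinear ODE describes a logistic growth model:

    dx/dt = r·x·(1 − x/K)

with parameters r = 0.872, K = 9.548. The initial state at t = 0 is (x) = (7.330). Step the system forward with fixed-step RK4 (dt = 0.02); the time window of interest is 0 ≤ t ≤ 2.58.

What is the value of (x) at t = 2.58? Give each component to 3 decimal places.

t=0.000: state=(7.330)
step 1 (dt=0.02): k1=(1.485), k2=(1.478), k3=(1.478), k4=(1.471); state += dt/6·(k1+2k2+2k3+k4)
t=0.020: state=(7.360)
t=0.040: state=(7.389)
t=0.060: state=(7.418)
continuing one RK4 step at a time; state shown every 5 steps (Δt=0.1):
t=0.100: state=(7.475)
t=0.200: state=(7.613)
t=0.300: state=(7.744)
t=0.400: state=(7.868)
t=0.500: state=(7.986)
t=0.600: state=(8.096)
t=0.700: state=(8.200)
t=0.800: state=(8.298)
t=0.900: state=(8.390)
t=1.000: state=(8.476)
t=1.100: state=(8.556)
t=1.200: state=(8.631)
t=1.300: state=(8.701)
t=1.400: state=(8.766)
t=1.500: state=(8.826)
t=1.600: state=(8.882)
t=1.700: state=(8.934)
t=1.800: state=(8.982)
t=1.900: state=(9.027)
t=2.000: state=(9.068)
t=2.100: state=(9.107)
t=2.200: state=(9.142)
t=2.300: state=(9.174)
t=2.400: state=(9.204)
t=2.500: state=(9.232)
t=2.580: state=(9.253)

(x) = (9.253)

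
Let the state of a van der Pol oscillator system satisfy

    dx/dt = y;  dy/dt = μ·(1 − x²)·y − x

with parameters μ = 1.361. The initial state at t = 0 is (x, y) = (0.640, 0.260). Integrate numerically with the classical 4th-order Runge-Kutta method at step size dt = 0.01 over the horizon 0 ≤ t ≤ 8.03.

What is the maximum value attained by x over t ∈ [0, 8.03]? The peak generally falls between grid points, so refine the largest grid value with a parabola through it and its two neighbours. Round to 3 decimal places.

max x = 2.009

t=0.000: state=(0.640, 0.260)
step 1 (dt=0.01): k1=(0.260, -0.431), k2=(0.258, -0.435), k3=(0.258, -0.435), k4=(0.256, -0.438); state += dt/6·(k1+2k2+2k3+k4)
t=0.010: state=(0.643, 0.256)
t=0.020: state=(0.645, 0.251)
t=0.030: state=(0.648, 0.247)
continuing one RK4 step at a time; state shown every 50 steps (Δt=0.5):
t=0.500: state=(0.702, -0.035)
t=1.000: state=(0.584, -0.460)
t=1.500: state=(0.209, -1.096)
t=2.000: state=(-0.568, -1.995)
t=2.500: state=(-1.503, -1.278)
t=3.000: state=(-1.744, 0.100)
t=3.500: state=(-1.569, 0.523)
t=4.000: state=(-1.243, 0.793)
t=4.500: state=(-0.739, 1.297)
t=5.000: state=(0.179, 2.526)
t=5.500: state=(1.581, 2.200)
t=6.000: state=(2.008, -0.046)
t=6.500: state=(1.856, -0.452)
t=7.000: state=(1.591, -0.605)
t=7.500: state=(1.238, -0.831)
t=8.000: state=(0.714, -1.347)
t=8.030: state=(0.672, -1.397)
largest grid value and its neighbours: x(5.970)=2.00892, x(5.980)=2.00894, x(5.990)=2.00876
parabola through these three points peaks at t≈5.976 with x≈2.00896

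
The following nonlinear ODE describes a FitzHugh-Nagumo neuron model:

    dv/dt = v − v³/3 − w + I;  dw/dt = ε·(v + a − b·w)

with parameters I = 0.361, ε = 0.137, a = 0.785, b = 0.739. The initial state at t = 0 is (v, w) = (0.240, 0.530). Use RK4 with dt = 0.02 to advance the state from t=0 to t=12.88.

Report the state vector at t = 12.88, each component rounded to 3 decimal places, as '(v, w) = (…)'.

t=0.000: state=(0.240, 0.530)
step 1 (dt=0.02): k1=(0.066, 0.087), k2=(0.066, 0.087), k3=(0.066, 0.087), k4=(0.066, 0.087); state += dt/6·(k1+2k2+2k3+k4)
t=0.020: state=(0.241, 0.532)
t=0.040: state=(0.243, 0.533)
t=0.060: state=(0.244, 0.535)
continuing one RK4 step at a time; state shown every 25 steps (Δt=0.5):
t=0.500: state=(0.270, 0.573)
t=1.000: state=(0.289, 0.616)
t=1.500: state=(0.293, 0.658)
t=2.000: state=(0.274, 0.697)
t=2.500: state=(0.220, 0.732)
t=3.000: state=(0.112, 0.759)
t=3.500: state=(-0.079, 0.776)
t=4.000: state=(-0.397, 0.775)
t=4.500: state=(-0.863, 0.748)
t=5.000: state=(-1.357, 0.688)
t=5.500: state=(-1.662, 0.605)
t=6.000: state=(-1.766, 0.512)
t=6.500: state=(-1.774, 0.420)
t=7.000: state=(-1.750, 0.334)
t=7.500: state=(-1.715, 0.255)
t=8.000: state=(-1.678, 0.181)
t=8.500: state=(-1.639, 0.114)
t=9.000: state=(-1.601, 0.052)
t=9.500: state=(-1.564, -0.003)
t=10.000: state=(-1.526, -0.054)
t=10.500: state=(-1.490, -0.100)
t=11.000: state=(-1.454, -0.141)
t=11.500: state=(-1.418, -0.177)
t=12.000: state=(-1.383, -0.209)
t=12.500: state=(-1.349, -0.238)
t=12.880: state=(-1.323, -0.257)

(v, w) = (-1.323, -0.257)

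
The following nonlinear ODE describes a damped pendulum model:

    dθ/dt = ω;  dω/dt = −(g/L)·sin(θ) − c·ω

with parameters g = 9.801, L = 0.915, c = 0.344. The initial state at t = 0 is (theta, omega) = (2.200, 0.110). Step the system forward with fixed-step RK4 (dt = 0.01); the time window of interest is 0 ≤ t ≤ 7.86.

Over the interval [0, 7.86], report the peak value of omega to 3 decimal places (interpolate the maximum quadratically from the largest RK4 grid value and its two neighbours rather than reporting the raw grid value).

max omega = 4.439

t=0.000: state=(2.200, 0.110)
step 1 (dt=0.01): k1=(0.110, -8.698), k2=(0.067, -8.680), k3=(0.067, -8.681), k4=(0.023, -8.664); state += dt/6·(k1+2k2+2k3+k4)
t=0.010: state=(2.201, 0.023)
t=0.020: state=(2.200, -0.063)
t=0.030: state=(2.199, -0.150)
continuing one RK4 step at a time; state shown every 50 steps (Δt=0.5):
t=0.500: state=(1.143, -4.402)
t=1.000: state=(-1.216, -3.188)
t=1.500: state=(-1.428, 2.203)
t=2.000: state=(0.475, 3.967)
t=2.500: state=(1.295, -0.927)
t=3.000: state=(-0.113, -3.649)
t=3.500: state=(-1.093, 0.279)
t=4.000: state=(-0.026, 3.130)
t=4.500: state=(0.910, -0.021)
t=5.000: state=(0.057, -2.648)
t=5.500: state=(-0.760, -0.024)
t=6.000: state=(-0.042, 2.237)
t=6.500: state=(0.638, -0.030)
t=7.000: state=(0.010, -1.887)
t=7.500: state=(-0.536, 0.119)
t=7.860: state=(-0.197, 1.531)
largest grid value and its neighbours: omega(1.850)=4.43845, omega(1.860)=4.43876, omega(1.870)=4.43436
parabola through these three points peaks at t≈1.856 with omega≈4.43920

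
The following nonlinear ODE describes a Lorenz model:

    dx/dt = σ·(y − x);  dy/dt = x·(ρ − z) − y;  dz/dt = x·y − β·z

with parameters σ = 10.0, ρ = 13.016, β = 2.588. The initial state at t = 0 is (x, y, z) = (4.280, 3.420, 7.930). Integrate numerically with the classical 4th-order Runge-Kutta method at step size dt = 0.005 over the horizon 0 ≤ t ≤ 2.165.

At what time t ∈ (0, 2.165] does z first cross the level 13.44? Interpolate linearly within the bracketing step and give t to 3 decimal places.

t=0.000: state=(4.280, 3.420, 7.930)
step 1 (dt=0.005): k1=(-8.600, 18.348, -5.885), k2=(-7.926, 18.256, -5.725), k3=(-7.945, 18.263, -5.722), k4=(-7.290, 18.176, -5.560); state += dt/6·(k1+2k2+2k3+k4)
t=0.005: state=(4.240, 3.511, 7.901)
t=0.010: state=(4.207, 3.602, 7.874)
t=0.015: state=(4.180, 3.692, 7.849)
continuing one RK4 step at a time; state shown every 20 steps (Δt=0.1):
t=0.100: state=(4.390, 5.196, 7.734)
t=0.200: state=(5.569, 7.006, 8.668)
t=0.300: state=(7.002, 8.267, 11.034)
t=0.380: state=(7.695, 8.058, 13.405)
next step: t=0.385: state=(7.711, 8.000, 13.540) — z has crossed 13.44
linear interpolation between t=0.380 (13.40513) and t=0.385 (13.54007) → t≈0.381

t = 0.381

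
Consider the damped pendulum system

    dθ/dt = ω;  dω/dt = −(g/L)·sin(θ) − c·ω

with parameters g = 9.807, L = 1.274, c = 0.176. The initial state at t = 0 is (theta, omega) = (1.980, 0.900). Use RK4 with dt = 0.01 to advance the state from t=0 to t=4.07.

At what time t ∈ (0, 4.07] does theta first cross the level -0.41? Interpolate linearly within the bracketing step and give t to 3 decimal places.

t=0.000: state=(1.980, 0.900)
step 1 (dt=0.01): k1=(0.900, -7.221), k2=(0.864, -7.200), k3=(0.864, -7.201), k4=(0.828, -7.181); state += dt/6·(k1+2k2+2k3+k4)
t=0.010: state=(1.989, 0.828)
t=0.020: state=(1.997, 0.756)
t=0.030: state=(2.004, 0.685)
continuing one RK4 step at a time; state shown every 20 steps (Δt=0.2):
t=0.200: state=(2.020, -0.492)
t=0.400: state=(1.783, -1.891)
t=0.600: state=(1.260, -3.320)
t=0.800: state=(0.480, -4.347)
t=1.000: state=(-0.402, -4.248)
next step: t=1.010: state=(-0.444, -4.209) — theta has crossed -0.41
linear interpolation between t=1.000 (-0.40150) and t=1.010 (-0.44379) → t≈1.002

t = 1.002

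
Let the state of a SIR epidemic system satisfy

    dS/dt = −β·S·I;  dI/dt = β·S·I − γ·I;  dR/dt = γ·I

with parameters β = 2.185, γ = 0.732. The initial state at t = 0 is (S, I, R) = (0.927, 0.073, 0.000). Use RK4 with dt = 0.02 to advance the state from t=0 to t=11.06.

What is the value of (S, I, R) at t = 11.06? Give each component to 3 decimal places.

t=0.000: state=(0.927, 0.073, 0.000)
step 1 (dt=0.02): k1=(-0.148, 0.094, 0.053), k2=(-0.150, 0.095, 0.054), k3=(-0.150, 0.095, 0.054), k4=(-0.151, 0.096, 0.055); state += dt/6·(k1+2k2+2k3+k4)
t=0.020: state=(0.924, 0.075, 0.001)
t=0.040: state=(0.921, 0.077, 0.002)
t=0.060: state=(0.918, 0.079, 0.003)
continuing one RK4 step at a time; state shown every 25 steps (Δt=0.5):
t=0.500: state=(0.830, 0.133, 0.037)
t=1.000: state=(0.688, 0.212, 0.100)
t=1.500: state=(0.524, 0.285, 0.191)
t=2.000: state=(0.374, 0.322, 0.304)
t=2.500: state=(0.263, 0.315, 0.421)
t=3.000: state=(0.190, 0.279, 0.531)
t=3.500: state=(0.144, 0.232, 0.624)
t=4.000: state=(0.115, 0.185, 0.701)
t=4.500: state=(0.096, 0.144, 0.760)
t=5.000: state=(0.083, 0.110, 0.807)
t=5.500: state=(0.075, 0.083, 0.842)
t=6.000: state=(0.069, 0.062, 0.868)
t=6.500: state=(0.065, 0.047, 0.888)
t=7.000: state=(0.063, 0.035, 0.903)
t=7.500: state=(0.061, 0.026, 0.914)
t=8.000: state=(0.059, 0.019, 0.922)
t=8.500: state=(0.058, 0.014, 0.928)
t=9.000: state=(0.057, 0.010, 0.932)
t=9.500: state=(0.057, 0.008, 0.936)
t=10.000: state=(0.056, 0.006, 0.938)
t=10.500: state=(0.056, 0.004, 0.940)
t=11.000: state=(0.056, 0.003, 0.941)
t=11.060: state=(0.056, 0.003, 0.941)

(S, I, R) = (0.056, 0.003, 0.941)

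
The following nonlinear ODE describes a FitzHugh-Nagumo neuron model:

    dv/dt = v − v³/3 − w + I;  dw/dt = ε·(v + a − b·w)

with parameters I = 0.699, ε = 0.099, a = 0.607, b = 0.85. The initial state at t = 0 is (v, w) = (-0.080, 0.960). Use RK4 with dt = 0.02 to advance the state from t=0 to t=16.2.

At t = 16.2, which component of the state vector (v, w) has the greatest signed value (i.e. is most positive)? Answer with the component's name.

t=0.000: state=(-0.080, 0.960)
step 1 (dt=0.02): k1=(-0.341, -0.029), k2=(-0.344, -0.029), k3=(-0.344, -0.029), k4=(-0.347, -0.029); state += dt/6·(k1+2k2+2k3+k4)
t=0.020: state=(-0.087, 0.959)
t=0.040: state=(-0.094, 0.959)
t=0.060: state=(-0.101, 0.958)
continuing one RK4 step at a time; state shown every 50 steps (Δt=1):
t=1.000: state=(-0.615, 0.910)
t=2.000: state=(-1.388, 0.797)
t=3.000: state=(-1.671, 0.641)
t=4.000: state=(-1.652, 0.488)
t=5.000: state=(-1.579, 0.353)
t=6.000: state=(-1.497, 0.236)
t=7.000: state=(-1.411, 0.137)
t=8.000: state=(-1.321, 0.054)
t=9.000: state=(-1.225, -0.014)
t=10.000: state=(-1.118, -0.066)
t=11.000: state=(-0.995, -0.104)
t=12.000: state=(-0.838, -0.125)
t=13.000: state=(-0.610, -0.127)
t=14.000: state=(-0.189, -0.099)
t=15.000: state=(0.779, -0.011)
t=16.000: state=(1.789, 0.179)
t=16.200: state=(1.849, 0.223)
compare at T: v=1.849, w=0.223

largest component: v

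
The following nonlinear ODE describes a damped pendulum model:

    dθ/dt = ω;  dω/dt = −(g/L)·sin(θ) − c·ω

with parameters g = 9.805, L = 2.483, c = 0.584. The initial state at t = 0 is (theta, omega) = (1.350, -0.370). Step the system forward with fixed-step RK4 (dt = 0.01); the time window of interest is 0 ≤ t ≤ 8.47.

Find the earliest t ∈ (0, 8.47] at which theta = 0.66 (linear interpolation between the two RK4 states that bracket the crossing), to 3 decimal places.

t=0.000: state=(1.350, -0.370)
step 1 (dt=0.01): k1=(-0.370, -3.637), k2=(-0.388, -3.625), k3=(-0.388, -3.625), k4=(-0.406, -3.612); state += dt/6·(k1+2k2+2k3+k4)
t=0.010: state=(1.346, -0.406)
t=0.020: state=(1.342, -0.442)
t=0.030: state=(1.337, -0.478)
continuing one RK4 step at a time; state shown every 50 steps (Δt=0.5):
t=0.500: state=(0.772, -1.785)
t=0.560: state=(0.662, -1.876)
next step: t=0.570: state=(0.643, -1.889) — theta has crossed 0.66
linear interpolation between t=0.560 (0.66221) and t=0.570 (0.64338) → t≈0.561

t = 0.561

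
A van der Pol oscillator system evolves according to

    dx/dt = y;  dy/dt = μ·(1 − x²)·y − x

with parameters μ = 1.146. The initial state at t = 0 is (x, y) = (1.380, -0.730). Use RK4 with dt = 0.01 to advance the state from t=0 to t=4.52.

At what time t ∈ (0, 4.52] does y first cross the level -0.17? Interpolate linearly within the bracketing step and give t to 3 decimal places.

t=0.000: state=(1.380, -0.730)
step 1 (dt=0.01): k1=(-0.730, -0.623), k2=(-0.733, -0.625), k3=(-0.733, -0.625), k4=(-0.736, -0.627); state += dt/6·(k1+2k2+2k3+k4)
t=0.010: state=(1.373, -0.736)
t=0.020: state=(1.365, -0.743)
t=0.030: state=(1.358, -0.749)
continuing one RK4 step at a time; state shown every 20 steps (Δt=0.2):
t=0.200: state=(1.221, -0.864)
t=0.400: state=(1.032, -1.031)
t=0.600: state=(0.805, -1.255)
t=0.800: state=(0.524, -1.567)
t=1.000: state=(0.170, -1.990)
t=1.200: state=(-0.277, -2.483)
t=1.400: state=(-0.811, -2.792)
t=1.600: state=(-1.350, -2.457)
t=1.800: state=(-1.750, -1.494)
t=2.000: state=(-1.951, -0.563)
t=2.120: state=(-1.994, -0.182)
next step: t=2.130: state=(-1.996, -0.157) — y has crossed -0.17
linear interpolation between t=2.120 (-0.18247) and t=2.130 (-0.15673) → t≈2.125

t = 2.125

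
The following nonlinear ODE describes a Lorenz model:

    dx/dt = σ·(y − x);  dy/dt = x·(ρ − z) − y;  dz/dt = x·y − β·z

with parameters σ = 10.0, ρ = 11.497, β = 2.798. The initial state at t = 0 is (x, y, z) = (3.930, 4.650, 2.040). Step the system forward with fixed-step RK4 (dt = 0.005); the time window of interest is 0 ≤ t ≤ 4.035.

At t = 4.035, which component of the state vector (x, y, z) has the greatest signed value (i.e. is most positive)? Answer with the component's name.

t=0.000: state=(3.930, 4.650, 2.040)
step 1 (dt=0.005): k1=(7.200, 32.516, 12.567), k2=(7.833, 32.481, 12.883), k3=(7.816, 32.493, 12.888), k4=(8.434, 32.467, 13.213); state += dt/6·(k1+2k2+2k3+k4)
t=0.005: state=(3.969, 4.812, 2.104)
t=0.010: state=(4.014, 4.975, 2.172)
t=0.015: state=(4.065, 5.137, 2.243)
continuing one RK4 step at a time; state shown every 40 steps (Δt=0.2):
t=0.200: state=(8.129, 10.470, 8.910)
t=0.400: state=(7.489, 4.569, 16.153)
t=0.600: state=(2.706, 1.509, 10.954)
t=0.800: state=(2.031, 2.299, 6.844)
t=1.000: state=(3.439, 4.604, 5.335)
t=1.200: state=(6.558, 8.228, 8.328)
t=1.400: state=(7.549, 6.449, 13.996)
t=1.600: state=(4.389, 3.116, 11.923)
t=1.800: state=(3.336, 3.454, 8.520)
t=2.000: state=(4.478, 5.431, 7.493)
t=2.200: state=(6.546, 7.351, 10.075)
t=2.400: state=(6.491, 5.652, 12.743)
t=2.600: state=(4.636, 3.964, 11.088)
t=2.800: state=(4.233, 4.464, 9.015)
t=3.000: state=(5.268, 5.963, 8.976)
t=3.200: state=(6.332, 6.506, 11.001)
t=3.400: state=(5.759, 5.164, 11.788)
t=3.600: state=(4.775, 4.519, 10.447)
t=3.800: state=(4.847, 5.138, 9.432)
t=4.000: state=(5.635, 6.024, 9.960)
t=4.035: state=(5.762, 6.096, 10.184)
compare at T: x=5.762, y=6.096, z=10.184

largest component: z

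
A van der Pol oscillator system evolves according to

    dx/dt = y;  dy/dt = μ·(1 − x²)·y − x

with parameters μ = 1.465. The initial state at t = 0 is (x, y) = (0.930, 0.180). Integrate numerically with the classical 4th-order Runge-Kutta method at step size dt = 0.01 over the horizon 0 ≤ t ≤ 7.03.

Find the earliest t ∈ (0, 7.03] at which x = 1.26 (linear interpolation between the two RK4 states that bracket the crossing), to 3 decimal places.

t=0.000: state=(0.930, 0.180)
step 1 (dt=0.01): k1=(0.180, -0.894), k2=(0.176, -0.897), k3=(0.176, -0.897), k4=(0.171, -0.899); state += dt/6·(k1+2k2+2k3+k4)
t=0.010: state=(0.932, 0.171)
t=0.020: state=(0.933, 0.162)
t=0.030: state=(0.935, 0.153)
continuing one RK4 step at a time; state shown every 25 steps (Δt=0.25):
t=0.250: state=(0.946, -0.053)
t=0.500: state=(0.903, -0.294)
t=0.750: state=(0.798, -0.551)
t=1.000: state=(0.623, -0.856)
t=1.250: state=(0.361, -1.271)
t=1.500: state=(-0.027, -1.860)
t=1.750: state=(-0.576, -2.499)
t=2.000: state=(-1.217, -2.427)
t=2.250: state=(-1.691, -1.271)
t=2.500: state=(-1.869, -0.255)
t=2.750: state=(-1.866, 0.205)
t=3.000: state=(-1.788, 0.395)
t=3.250: state=(-1.676, 0.499)
t=3.500: state=(-1.540, 0.586)
t=3.750: state=(-1.381, 0.688)
t=4.000: state=(-1.193, 0.828)
t=4.250: state=(-0.961, 1.043)
t=4.500: state=(-0.660, 1.395)
t=4.750: state=(-0.244, 1.988)
t=5.000: state=(0.356, 2.828)
t=5.250: state=(1.126, 3.097)
t=5.290: state=(1.248, 2.976)
next step: t=5.300: state=(1.278, 2.938) — x has crossed 1.26
linear interpolation between t=5.290 (1.24799) and t=5.300 (1.27756) → t≈5.294

t = 5.294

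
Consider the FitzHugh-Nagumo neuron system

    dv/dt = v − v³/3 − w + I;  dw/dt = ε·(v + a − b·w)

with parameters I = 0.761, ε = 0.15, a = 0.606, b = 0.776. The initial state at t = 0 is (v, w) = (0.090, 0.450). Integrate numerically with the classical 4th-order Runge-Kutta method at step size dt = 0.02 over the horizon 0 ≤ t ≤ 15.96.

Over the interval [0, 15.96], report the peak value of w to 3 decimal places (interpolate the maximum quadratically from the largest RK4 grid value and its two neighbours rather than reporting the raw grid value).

t=0.000: state=(0.090, 0.450)
step 1 (dt=0.02): k1=(0.401, 0.052), k2=(0.404, 0.053), k3=(0.404, 0.053), k4=(0.408, 0.053); state += dt/6·(k1+2k2+2k3+k4)
t=0.020: state=(0.098, 0.451)
t=0.040: state=(0.106, 0.452)
t=0.060: state=(0.115, 0.453)
continuing one RK4 step at a time; state shown every 50 steps (Δt=1):
t=1.000: state=(0.694, 0.538)
t=2.000: state=(1.438, 0.720)
t=3.000: state=(1.631, 0.950)
t=4.000: state=(1.562, 1.159)
t=5.000: state=(1.443, 1.330)
t=6.000: state=(1.308, 1.465)
t=7.000: state=(1.157, 1.564)
t=8.000: state=(0.977, 1.629)
t=9.000: state=(0.736, 1.658)
t=10.000: state=(0.336, 1.640)
t=11.000: state=(-0.540, 1.539)
t=12.000: state=(-1.696, 1.287)
t=13.000: state=(-1.854, 0.972)
t=14.000: state=(-1.756, 0.695)
t=15.000: state=(-1.637, 0.465)
t=15.960: state=(-1.518, 0.283)
largest grid value and its neighbours: w(9.160)=1.65893, w(9.180)=1.65894, w(9.200)=1.65893
parabola through these three points peaks at t≈9.178 with w≈1.65894

max w = 1.659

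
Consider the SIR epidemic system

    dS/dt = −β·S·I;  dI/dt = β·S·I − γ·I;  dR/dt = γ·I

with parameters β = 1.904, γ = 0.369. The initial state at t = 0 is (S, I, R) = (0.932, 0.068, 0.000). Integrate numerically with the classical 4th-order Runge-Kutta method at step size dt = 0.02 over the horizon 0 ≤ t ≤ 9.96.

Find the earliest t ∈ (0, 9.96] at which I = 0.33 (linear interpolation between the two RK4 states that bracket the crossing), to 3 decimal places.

t=0.000: state=(0.932, 0.068, 0.000)
step 1 (dt=0.02): k1=(-0.121, 0.096, 0.025), k2=(-0.122, 0.097, 0.025), k3=(-0.122, 0.097, 0.025), k4=(-0.124, 0.098, 0.026); state += dt/6·(k1+2k2+2k3+k4)
t=0.020: state=(0.930, 0.070, 0.001)
t=0.040: state=(0.927, 0.072, 0.001)
t=0.060: state=(0.924, 0.074, 0.002)
continuing one RK4 step at a time; state shown every 25 steps (Δt=0.5):
t=0.500: state=(0.850, 0.133, 0.018)
t=1.000: state=(0.716, 0.233, 0.051)
t=1.400: state=(0.578, 0.330, 0.093)
next step: t=1.420: state=(0.571, 0.334, 0.095) — I has crossed 0.33
linear interpolation between t=1.400 (0.32951) and t=1.420 (0.33432) → t≈1.402

t = 1.402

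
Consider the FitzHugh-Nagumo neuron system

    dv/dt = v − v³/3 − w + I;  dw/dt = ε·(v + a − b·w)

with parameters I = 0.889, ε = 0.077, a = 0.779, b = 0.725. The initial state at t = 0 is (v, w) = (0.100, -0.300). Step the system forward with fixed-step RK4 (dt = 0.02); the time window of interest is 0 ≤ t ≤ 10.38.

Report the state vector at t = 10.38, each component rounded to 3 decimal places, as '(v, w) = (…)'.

(v, w) = (1.495, 1.348)

t=0.000: state=(0.100, -0.300)
step 1 (dt=0.02): k1=(1.289, 0.084), k2=(1.301, 0.085), k3=(1.301, 0.085), k4=(1.313, 0.086); state += dt/6·(k1+2k2+2k3+k4)
t=0.020: state=(0.126, -0.298)
t=0.040: state=(0.153, -0.297)
t=0.060: state=(0.179, -0.295)
continuing one RK4 step at a time; state shown every 25 steps (Δt=0.5):
t=0.500: state=(0.888, -0.244)
t=1.000: state=(1.679, -0.158)
t=1.500: state=(2.003, -0.053)
t=2.000: state=(2.053, 0.056)
t=2.500: state=(2.037, 0.161)
t=3.000: state=(2.007, 0.263)
t=3.500: state=(1.975, 0.361)
t=4.000: state=(1.942, 0.455)
t=4.500: state=(1.909, 0.545)
t=5.000: state=(1.876, 0.632)
t=5.500: state=(1.842, 0.715)
t=6.000: state=(1.808, 0.794)
t=6.500: state=(1.774, 0.870)
t=7.000: state=(1.740, 0.942)
t=7.500: state=(1.705, 1.011)
t=8.000: state=(1.670, 1.077)
t=8.500: state=(1.635, 1.139)
t=9.000: state=(1.598, 1.199)
t=9.500: state=(1.562, 1.256)
t=10.000: state=(1.524, 1.309)
t=10.380: state=(1.495, 1.348)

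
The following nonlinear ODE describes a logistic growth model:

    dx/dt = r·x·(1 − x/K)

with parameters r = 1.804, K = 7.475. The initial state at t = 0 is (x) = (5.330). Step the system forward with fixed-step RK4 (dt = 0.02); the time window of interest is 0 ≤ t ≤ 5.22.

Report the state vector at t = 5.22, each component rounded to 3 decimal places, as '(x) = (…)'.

(x) = (7.475)

t=0.000: state=(5.330)
step 1 (dt=0.02): k1=(2.759), k2=(2.738), k3=(2.738), k4=(2.716); state += dt/6·(k1+2k2+2k3+k4)
t=0.020: state=(5.385)
t=0.040: state=(5.439)
t=0.060: state=(5.492)
continuing one RK4 step at a time; state shown every 10 steps (Δt=0.2):
t=0.200: state=(5.837)
t=0.400: state=(6.252)
t=0.600: state=(6.578)
t=0.800: state=(6.826)
t=1.000: state=(7.011)
t=1.200: state=(7.145)
t=1.400: state=(7.242)
t=1.600: state=(7.311)
t=1.800: state=(7.360)
t=2.000: state=(7.394)
t=2.200: state=(7.419)
t=2.400: state=(7.436)
t=2.600: state=(7.447)
t=2.800: state=(7.456)
t=3.000: state=(7.462)
t=3.200: state=(7.466)
t=3.400: state=(7.468)
t=3.600: state=(7.470)
t=3.800: state=(7.472)
t=4.000: state=(7.473)
t=4.200: state=(7.473)
t=4.400: state=(7.474)
t=4.600: state=(7.474)
t=4.800: state=(7.474)
t=5.000: state=(7.475)
t=5.200: state=(7.475)
t=5.220: state=(7.475)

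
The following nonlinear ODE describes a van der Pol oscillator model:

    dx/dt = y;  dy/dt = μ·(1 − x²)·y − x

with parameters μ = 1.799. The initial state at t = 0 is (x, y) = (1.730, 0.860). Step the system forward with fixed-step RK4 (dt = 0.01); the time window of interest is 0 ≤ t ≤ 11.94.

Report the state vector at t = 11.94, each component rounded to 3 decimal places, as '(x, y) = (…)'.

t=0.000: state=(1.730, 0.860)
step 1 (dt=0.01): k1=(0.860, -4.813), k2=(0.836, -4.754), k3=(0.836, -4.754), k4=(0.812, -4.694); state += dt/6·(k1+2k2+2k3+k4)
t=0.010: state=(1.738, 0.812)
t=0.020: state=(1.746, 0.766)
t=0.030: state=(1.754, 0.721)
continuing one RK4 step at a time; state shown every 50 steps (Δt=0.5):
t=0.500: state=(1.791, -0.272)
t=1.000: state=(1.597, -0.471)
t=1.500: state=(1.322, -0.642)
t=2.000: state=(0.923, -1.014)
t=2.500: state=(0.183, -2.178)
t=3.000: state=(-1.364, -3.169)
t=3.500: state=(-2.018, -0.025)
t=4.000: state=(-1.899, 0.357)
t=4.500: state=(-1.698, 0.447)
t=5.000: state=(-1.447, 0.568)
t=5.500: state=(-1.109, 0.821)
t=6.000: state=(-0.554, 1.534)
t=6.500: state=(0.661, 3.460)
t=7.000: state=(1.948, 0.800)
t=7.500: state=(1.966, -0.293)
t=8.000: state=(1.785, -0.411)
t=8.500: state=(1.556, -0.510)
t=9.000: state=(1.261, -0.692)
t=9.500: state=(0.822, -1.142)
t=10.000: state=(-0.041, -2.587)
t=10.500: state=(-1.631, -2.430)
t=11.000: state=(-2.012, 0.134)
t=11.500: state=(-1.865, 0.376)
t=11.940: state=(-1.683, 0.453)

(x, y) = (-1.683, 0.453)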